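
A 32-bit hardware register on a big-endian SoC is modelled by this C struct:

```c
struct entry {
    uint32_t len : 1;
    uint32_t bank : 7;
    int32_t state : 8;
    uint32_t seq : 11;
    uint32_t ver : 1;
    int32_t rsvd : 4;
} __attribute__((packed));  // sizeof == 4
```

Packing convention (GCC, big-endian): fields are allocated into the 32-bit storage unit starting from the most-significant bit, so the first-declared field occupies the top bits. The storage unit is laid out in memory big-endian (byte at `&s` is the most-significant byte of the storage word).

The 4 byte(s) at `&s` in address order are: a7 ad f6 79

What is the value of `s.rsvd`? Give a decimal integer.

[0]=0xa7 [1]=0xad [2]=0xf6 [3]=0x79 (big-endian) → word 0xa7adf679
len [31+:1] = (word>>31) & 0x1 = 1
bank [24+:7] = (word>>24) & 0x7f = 39
state [16+:8] = (word>>16) & 0xff = 173
seq [5+:11] = (word>>5) & 0x7ff = 1971
ver [4+:1] = (word>>4) & 0x1 = 1
rsvd [0+:4] = (word>>0) & 0xf = 9  ←
rsvd signed 4b, MSB=1: 9 - 16 = -7

-7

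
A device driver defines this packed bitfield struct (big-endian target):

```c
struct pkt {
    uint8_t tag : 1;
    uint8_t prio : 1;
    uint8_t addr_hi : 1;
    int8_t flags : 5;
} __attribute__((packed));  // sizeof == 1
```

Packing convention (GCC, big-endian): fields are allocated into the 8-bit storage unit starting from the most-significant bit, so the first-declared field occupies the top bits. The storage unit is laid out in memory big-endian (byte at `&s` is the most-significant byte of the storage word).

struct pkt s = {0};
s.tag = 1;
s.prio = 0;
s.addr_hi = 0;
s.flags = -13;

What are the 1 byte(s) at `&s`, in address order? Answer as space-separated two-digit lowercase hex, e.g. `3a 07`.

tag (1b) val=1 bits=0x1 at bit 7: 0x80
prio (1b) val=0 bits=0x0 at bit 6: 0x80
addr_hi (1b) val=0 bits=0x0 at bit 5: 0x80
flags (5b) val=-13 bits=0x13 at bit 0: 0x93
word = 0x93 → big-endian bytes:
  [0]=0x93

93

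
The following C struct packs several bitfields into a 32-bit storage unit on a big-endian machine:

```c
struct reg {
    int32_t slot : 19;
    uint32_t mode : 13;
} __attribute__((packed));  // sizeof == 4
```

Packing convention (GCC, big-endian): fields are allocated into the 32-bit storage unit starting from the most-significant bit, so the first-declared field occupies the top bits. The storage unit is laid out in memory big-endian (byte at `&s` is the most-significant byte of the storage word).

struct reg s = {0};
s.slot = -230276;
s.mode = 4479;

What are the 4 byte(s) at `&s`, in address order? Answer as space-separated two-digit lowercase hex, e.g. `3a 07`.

8f 8f 91 7f

slot:19 = -230276 → 0x47c7c << 13 → word 0x8f8f8000
mode:13 = 4479 → 0x117f << 0 → word 0x8f8f917f
word = 0x8f8f917f → big-endian bytes:
  [0]=0x8f  [1]=0x8f  [2]=0x91  [3]=0x7f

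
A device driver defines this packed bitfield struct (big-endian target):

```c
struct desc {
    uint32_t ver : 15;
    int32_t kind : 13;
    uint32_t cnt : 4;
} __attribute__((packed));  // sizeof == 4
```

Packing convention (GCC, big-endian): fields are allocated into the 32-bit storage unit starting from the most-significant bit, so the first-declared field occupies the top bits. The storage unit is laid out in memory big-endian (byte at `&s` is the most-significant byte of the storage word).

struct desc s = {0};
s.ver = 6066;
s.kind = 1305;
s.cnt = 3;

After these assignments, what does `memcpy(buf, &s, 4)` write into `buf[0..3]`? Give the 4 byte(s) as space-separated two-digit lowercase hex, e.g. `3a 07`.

ver:15 = 6066 → 0x17b2 << 17 → word 0x2f640000
kind:13 = 1305 → 0x519 << 4 → word 0x2f645190
cnt:4 = 3 → 0x3 << 0 → word 0x2f645193
word = 0x2f645193 → big-endian bytes:
  [0]=0x2f  [1]=0x64  [2]=0x51  [3]=0x93

2f 64 51 93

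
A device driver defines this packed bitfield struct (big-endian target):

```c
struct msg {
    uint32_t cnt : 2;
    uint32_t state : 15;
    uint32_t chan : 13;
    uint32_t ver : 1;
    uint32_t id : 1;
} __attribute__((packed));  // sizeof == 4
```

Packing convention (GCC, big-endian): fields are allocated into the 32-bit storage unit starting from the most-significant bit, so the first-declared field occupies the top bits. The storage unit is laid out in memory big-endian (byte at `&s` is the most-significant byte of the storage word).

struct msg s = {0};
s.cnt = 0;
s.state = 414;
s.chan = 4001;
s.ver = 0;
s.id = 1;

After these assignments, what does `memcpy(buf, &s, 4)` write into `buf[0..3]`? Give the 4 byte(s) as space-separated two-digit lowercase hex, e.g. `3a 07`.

cnt:2 = 0 → 0x0 << 30 → word 0x00000000
state:15 = 414 → 0x19e << 15 → word 0x00cf0000
chan:13 = 4001 → 0xfa1 << 2 → word 0x00cf3e84
ver:1 = 0 → 0x0 << 1 → word 0x00cf3e84
id:1 = 1 → 0x1 << 0 → word 0x00cf3e85
word = 0x00cf3e85 → big-endian bytes:
  [0]=0x00  [1]=0xcf  [2]=0x3e  [3]=0x85

00 cf 3e 85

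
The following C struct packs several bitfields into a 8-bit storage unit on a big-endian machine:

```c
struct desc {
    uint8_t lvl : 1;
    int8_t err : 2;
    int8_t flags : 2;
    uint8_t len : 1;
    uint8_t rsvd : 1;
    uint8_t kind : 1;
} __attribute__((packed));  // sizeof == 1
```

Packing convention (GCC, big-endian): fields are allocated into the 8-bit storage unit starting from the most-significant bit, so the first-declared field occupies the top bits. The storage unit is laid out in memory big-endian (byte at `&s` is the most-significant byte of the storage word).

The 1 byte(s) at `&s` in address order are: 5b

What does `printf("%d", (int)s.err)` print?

-2

[0]=0x5b (big-endian) → word 0x5b
lvl [7+:1] = (word>>7) & 0x1 = 0
err [5+:2] = (word>>5) & 0x3 = 2  ←
flags [3+:2] = (word>>3) & 0x3 = 3
len [2+:1] = (word>>2) & 0x1 = 0
rsvd [1+:1] = (word>>1) & 0x1 = 1
kind [0+:1] = (word>>0) & 0x1 = 1
err signed 2b, MSB=1: 2 - 4 = -2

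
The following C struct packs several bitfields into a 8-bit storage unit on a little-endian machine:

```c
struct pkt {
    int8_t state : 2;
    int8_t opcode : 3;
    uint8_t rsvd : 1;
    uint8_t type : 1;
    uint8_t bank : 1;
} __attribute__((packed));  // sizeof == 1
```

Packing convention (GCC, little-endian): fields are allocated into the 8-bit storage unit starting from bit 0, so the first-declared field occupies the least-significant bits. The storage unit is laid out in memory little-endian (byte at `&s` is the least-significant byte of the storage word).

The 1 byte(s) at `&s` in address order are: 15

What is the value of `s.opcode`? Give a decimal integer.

-3

[0]=0x15 (little-endian) → word 0x15
state [0+:2] = (word>>0) & 0x3 = 1
opcode [2+:3] = (word>>2) & 0x7 = 5  ←
rsvd [5+:1] = (word>>5) & 0x1 = 0
type [6+:1] = (word>>6) & 0x1 = 0
bank [7+:1] = (word>>7) & 0x1 = 0
opcode signed 3b, MSB=1: 5 - 8 = -3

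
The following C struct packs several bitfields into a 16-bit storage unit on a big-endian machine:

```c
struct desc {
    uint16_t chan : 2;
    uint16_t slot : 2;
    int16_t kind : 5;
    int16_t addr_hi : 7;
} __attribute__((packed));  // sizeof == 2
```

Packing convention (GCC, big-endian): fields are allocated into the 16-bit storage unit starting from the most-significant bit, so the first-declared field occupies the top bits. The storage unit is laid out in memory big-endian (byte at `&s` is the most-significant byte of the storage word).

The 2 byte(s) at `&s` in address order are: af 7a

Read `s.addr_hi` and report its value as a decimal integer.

-6

[0]=0xaf [1]=0x7a (big-endian) → word 0xaf7a
chan [14+:2] = (word>>14) & 0x3 = 2
slot [12+:2] = (word>>12) & 0x3 = 2
kind [7+:5] = (word>>7) & 0x1f = 30
addr_hi [0+:7] = (word>>0) & 0x7f = 122  ←
addr_hi signed 7b, MSB=1: 122 - 128 = -6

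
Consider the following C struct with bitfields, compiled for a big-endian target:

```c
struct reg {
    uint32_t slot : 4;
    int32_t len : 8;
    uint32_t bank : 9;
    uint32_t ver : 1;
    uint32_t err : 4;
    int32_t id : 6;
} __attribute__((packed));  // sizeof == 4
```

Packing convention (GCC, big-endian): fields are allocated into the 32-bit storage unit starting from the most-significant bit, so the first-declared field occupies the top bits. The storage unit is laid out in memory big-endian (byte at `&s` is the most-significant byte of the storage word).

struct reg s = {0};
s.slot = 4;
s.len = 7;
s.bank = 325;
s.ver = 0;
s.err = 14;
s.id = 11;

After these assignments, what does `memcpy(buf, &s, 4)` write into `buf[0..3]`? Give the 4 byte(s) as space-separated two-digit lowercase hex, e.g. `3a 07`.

slot (4b) val=4 bits=0x4 at bit 28: 0x40000000
len (8b) val=7 bits=0x7 at bit 20: 0x40700000
bank (9b) val=325 bits=0x145 at bit 11: 0x407a2800
ver (1b) val=0 bits=0x0 at bit 10: 0x407a2800
err (4b) val=14 bits=0xe at bit 6: 0x407a2b80
id (6b) val=11 bits=0xb at bit 0: 0x407a2b8b
word = 0x407a2b8b → big-endian bytes:
  [0]=0x40  [1]=0x7a  [2]=0x2b  [3]=0x8b

40 7a 2b 8b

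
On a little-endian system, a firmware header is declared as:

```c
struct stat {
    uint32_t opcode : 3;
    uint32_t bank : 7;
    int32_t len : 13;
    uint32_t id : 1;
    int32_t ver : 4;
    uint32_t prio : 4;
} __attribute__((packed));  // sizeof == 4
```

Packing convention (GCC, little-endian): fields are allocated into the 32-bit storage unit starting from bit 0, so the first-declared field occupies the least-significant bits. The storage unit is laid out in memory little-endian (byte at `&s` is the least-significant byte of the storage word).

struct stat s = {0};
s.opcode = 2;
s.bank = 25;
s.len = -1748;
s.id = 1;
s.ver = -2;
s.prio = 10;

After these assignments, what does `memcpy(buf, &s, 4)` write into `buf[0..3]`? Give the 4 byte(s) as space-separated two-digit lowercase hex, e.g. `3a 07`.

ca b0 e4 ae

opcode (3b) val=2 bits=0x2 at bit 0: 0x00000002
bank (7b) val=25 bits=0x19 at bit 3: 0x000000ca
len (13b) val=-1748 bits=0x192c at bit 10: 0x0064b0ca
id (1b) val=1 bits=0x1 at bit 23: 0x00e4b0ca
ver (4b) val=-2 bits=0xe at bit 24: 0x0ee4b0ca
prio (4b) val=10 bits=0xa at bit 28: 0xaee4b0ca
word = 0xaee4b0ca → little-endian bytes:
  [0]=0xca  [1]=0xb0  [2]=0xe4  [3]=0xae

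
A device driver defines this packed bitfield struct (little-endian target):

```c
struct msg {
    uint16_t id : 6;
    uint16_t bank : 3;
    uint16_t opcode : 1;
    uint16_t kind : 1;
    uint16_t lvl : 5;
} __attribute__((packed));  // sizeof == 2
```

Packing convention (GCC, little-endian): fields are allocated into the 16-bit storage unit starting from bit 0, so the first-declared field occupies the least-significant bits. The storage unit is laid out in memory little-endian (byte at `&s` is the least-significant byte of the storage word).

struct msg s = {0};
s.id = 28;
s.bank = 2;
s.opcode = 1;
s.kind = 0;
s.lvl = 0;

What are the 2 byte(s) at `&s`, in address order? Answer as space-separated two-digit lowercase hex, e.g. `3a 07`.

[0+:6] id=28 & 0x3f = 0x1c; word=0x001c
[6+:3] bank=2 & 0x7 = 0x2; word=0x009c
[9+:1] opcode=1 & 0x1 = 0x1; word=0x029c
[10+:1] kind=0 & 0x1 = 0x0; word=0x029c
[11+:5] lvl=0 & 0x1f = 0x0; word=0x029c
word = 0x029c → little-endian bytes:
  [0]=0x9c  [1]=0x02

9c 02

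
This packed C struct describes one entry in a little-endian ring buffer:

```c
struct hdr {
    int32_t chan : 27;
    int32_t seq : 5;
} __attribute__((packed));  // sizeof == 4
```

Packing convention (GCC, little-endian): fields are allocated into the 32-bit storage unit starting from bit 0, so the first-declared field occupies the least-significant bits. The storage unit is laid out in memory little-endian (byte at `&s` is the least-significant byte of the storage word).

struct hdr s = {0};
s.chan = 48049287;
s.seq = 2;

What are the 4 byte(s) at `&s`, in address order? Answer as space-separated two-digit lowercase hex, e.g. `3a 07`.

87 2c dd 12

[0+:27] chan=48049287 & 0x7ffffff = 0x2dd2c87; word=0x02dd2c87
[27+:5] seq=2 & 0x1f = 0x2; word=0x12dd2c87
word = 0x12dd2c87 → little-endian bytes:
  [0]=0x87  [1]=0x2c  [2]=0xdd  [3]=0x12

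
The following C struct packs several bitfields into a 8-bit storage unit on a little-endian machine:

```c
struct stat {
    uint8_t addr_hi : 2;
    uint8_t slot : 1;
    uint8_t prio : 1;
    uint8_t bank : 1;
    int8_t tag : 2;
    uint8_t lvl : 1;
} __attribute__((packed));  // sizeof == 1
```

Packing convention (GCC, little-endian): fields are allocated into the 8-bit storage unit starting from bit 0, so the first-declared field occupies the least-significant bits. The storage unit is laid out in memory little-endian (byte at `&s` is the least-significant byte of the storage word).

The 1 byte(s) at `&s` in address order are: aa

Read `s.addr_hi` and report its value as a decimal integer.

2

[0]=0xaa (little-endian) → word 0xaa
addr_hi [0+:2] = (word>>0) & 0x3 = 2  ←
slot [2+:1] = (word>>2) & 0x1 = 0
prio [3+:1] = (word>>3) & 0x1 = 1
bank [4+:1] = (word>>4) & 0x1 = 0
tag [5+:2] = (word>>5) & 0x3 = 1
lvl [7+:1] = (word>>7) & 0x1 = 1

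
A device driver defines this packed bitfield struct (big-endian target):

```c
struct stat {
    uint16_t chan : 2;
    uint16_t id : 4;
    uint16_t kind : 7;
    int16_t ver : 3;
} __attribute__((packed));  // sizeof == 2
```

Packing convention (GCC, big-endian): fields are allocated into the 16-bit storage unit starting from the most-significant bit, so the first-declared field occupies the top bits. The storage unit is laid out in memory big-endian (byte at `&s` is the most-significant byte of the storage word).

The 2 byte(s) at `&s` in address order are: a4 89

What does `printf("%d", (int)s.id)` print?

[0]=0xa4 [1]=0x89 (big-endian) → word 0xa489
chan:2 @ bit 14 → (0xa489>>14)&0x3 = 0x2
id:4 @ bit 10 → (0xa489>>10)&0xf = 0x9  ←
kind:7 @ bit 3 → (0xa489>>3)&0x7f = 0x11
ver:3 @ bit 0 → (0xa489>>0)&0x7 = 0x1

9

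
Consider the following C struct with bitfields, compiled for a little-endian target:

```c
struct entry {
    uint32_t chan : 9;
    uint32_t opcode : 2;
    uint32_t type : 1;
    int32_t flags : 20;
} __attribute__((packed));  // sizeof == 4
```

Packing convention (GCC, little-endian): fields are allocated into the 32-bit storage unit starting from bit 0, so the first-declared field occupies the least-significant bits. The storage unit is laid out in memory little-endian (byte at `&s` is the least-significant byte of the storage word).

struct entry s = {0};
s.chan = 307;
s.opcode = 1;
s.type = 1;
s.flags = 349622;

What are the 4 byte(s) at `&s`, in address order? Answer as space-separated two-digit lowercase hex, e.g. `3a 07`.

chan (9b) val=307 bits=0x133 at bit 0: 0x00000133
opcode (2b) val=1 bits=0x1 at bit 9: 0x00000333
type (1b) val=1 bits=0x1 at bit 11: 0x00000b33
flags (20b) val=349622 bits=0x555b6 at bit 12: 0x555b6b33
word = 0x555b6b33 → little-endian bytes:
  [0]=0x33  [1]=0x6b  [2]=0x5b  [3]=0x55

33 6b 5b 55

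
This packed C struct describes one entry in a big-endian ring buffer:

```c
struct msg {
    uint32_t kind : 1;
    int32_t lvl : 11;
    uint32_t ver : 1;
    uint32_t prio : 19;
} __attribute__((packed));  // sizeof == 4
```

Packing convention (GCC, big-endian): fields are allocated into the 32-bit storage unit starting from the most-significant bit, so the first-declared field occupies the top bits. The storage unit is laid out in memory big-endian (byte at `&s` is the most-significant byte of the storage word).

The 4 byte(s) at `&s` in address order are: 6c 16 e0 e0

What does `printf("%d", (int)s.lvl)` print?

[0]=0x6c [1]=0x16 [2]=0xe0 [3]=0xe0 (big-endian) → word 0x6c16e0e0
kind:1 @ bit 31 → (0x6c16e0e0>>31)&0x1 = 0x0
lvl:11 @ bit 20 → (0x6c16e0e0>>20)&0x7ff = 0x6c1  ←
ver:1 @ bit 19 → (0x6c16e0e0>>19)&0x1 = 0x0
prio:19 @ bit 0 → (0x6c16e0e0>>0)&0x7ffff = 0x6e0e0
lvl signed 11b, MSB=1: 1729 - 2048 = -319

-319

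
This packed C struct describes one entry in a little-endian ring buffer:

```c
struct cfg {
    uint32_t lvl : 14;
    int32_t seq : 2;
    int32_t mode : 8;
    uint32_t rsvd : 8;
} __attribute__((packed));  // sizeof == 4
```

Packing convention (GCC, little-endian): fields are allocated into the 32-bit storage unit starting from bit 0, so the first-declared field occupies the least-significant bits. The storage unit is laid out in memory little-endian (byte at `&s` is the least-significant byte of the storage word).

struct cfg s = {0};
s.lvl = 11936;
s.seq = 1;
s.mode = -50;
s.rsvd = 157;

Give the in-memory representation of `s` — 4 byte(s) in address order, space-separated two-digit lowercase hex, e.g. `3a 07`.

a0 6e ce 9d

[0+:14] lvl=11936 & 0x3fff = 0x2ea0; word=0x00002ea0
[14+:2] seq=1 & 0x3 = 0x1; word=0x00006ea0
[16+:8] mode=-50 & 0xff = 0xce; word=0x00ce6ea0
[24+:8] rsvd=157 & 0xff = 0x9d; word=0x9dce6ea0
word = 0x9dce6ea0 → little-endian bytes:
  [0]=0xa0  [1]=0x6e  [2]=0xce  [3]=0x9d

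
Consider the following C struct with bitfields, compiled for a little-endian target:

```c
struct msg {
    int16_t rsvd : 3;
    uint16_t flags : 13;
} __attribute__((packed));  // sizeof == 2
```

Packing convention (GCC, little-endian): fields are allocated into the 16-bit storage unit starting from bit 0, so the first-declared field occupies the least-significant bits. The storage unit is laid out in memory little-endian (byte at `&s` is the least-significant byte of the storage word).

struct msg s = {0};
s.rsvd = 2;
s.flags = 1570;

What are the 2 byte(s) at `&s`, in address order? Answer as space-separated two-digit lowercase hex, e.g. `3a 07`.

12 31

rsvd (3b) val=2 bits=0x2 at bit 0: 0x0002
flags (13b) val=1570 bits=0x622 at bit 3: 0x3112
word = 0x3112 → little-endian bytes:
  [0]=0x12  [1]=0x31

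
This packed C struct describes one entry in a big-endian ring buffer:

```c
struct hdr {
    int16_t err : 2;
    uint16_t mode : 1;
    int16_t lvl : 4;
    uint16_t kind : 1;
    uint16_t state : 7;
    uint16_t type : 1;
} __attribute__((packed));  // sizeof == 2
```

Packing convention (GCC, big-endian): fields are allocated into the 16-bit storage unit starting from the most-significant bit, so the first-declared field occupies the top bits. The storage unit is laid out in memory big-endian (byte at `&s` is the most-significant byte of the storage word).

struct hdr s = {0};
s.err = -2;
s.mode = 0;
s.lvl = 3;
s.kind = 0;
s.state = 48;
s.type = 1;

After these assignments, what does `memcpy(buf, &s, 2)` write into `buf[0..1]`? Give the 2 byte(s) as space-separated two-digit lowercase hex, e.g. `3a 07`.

[14+:2] err=-2 & 0x3 = 0x2; word=0x8000
[13+:1] mode=0 & 0x1 = 0x0; word=0x8000
[9+:4] lvl=3 & 0xf = 0x3; word=0x8600
[8+:1] kind=0 & 0x1 = 0x0; word=0x8600
[1+:7] state=48 & 0x7f = 0x30; word=0x8660
[0+:1] type=1 & 0x1 = 0x1; word=0x8661
word = 0x8661 → big-endian bytes:
  [0]=0x86  [1]=0x61

86 61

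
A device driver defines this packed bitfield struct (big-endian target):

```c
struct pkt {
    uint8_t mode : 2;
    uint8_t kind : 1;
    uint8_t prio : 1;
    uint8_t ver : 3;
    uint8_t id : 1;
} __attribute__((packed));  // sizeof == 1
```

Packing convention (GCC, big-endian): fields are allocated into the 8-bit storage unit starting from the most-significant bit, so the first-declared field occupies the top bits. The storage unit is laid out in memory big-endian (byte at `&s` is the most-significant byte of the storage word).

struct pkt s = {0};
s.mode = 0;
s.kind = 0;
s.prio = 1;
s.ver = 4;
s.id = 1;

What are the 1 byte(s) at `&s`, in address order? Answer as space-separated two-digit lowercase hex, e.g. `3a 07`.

mode (2b) val=0 bits=0x0 at bit 6: 0x00
kind (1b) val=0 bits=0x0 at bit 5: 0x00
prio (1b) val=1 bits=0x1 at bit 4: 0x10
ver (3b) val=4 bits=0x4 at bit 1: 0x18
id (1b) val=1 bits=0x1 at bit 0: 0x19
word = 0x19 → big-endian bytes:
  [0]=0x19

19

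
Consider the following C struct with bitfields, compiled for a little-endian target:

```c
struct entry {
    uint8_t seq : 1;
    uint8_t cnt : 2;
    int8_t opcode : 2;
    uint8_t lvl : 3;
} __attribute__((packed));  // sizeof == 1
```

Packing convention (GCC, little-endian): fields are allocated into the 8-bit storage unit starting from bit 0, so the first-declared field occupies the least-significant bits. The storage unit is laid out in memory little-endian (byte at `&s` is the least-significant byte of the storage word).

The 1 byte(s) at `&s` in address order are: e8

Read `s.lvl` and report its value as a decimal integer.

[0]=0xe8 (little-endian) → word 0xe8
seq [0+:1] = (word>>0) & 0x1 = 0
cnt [1+:2] = (word>>1) & 0x3 = 0
opcode [3+:2] = (word>>3) & 0x3 = 1
lvl [5+:3] = (word>>5) & 0x7 = 7  ←

7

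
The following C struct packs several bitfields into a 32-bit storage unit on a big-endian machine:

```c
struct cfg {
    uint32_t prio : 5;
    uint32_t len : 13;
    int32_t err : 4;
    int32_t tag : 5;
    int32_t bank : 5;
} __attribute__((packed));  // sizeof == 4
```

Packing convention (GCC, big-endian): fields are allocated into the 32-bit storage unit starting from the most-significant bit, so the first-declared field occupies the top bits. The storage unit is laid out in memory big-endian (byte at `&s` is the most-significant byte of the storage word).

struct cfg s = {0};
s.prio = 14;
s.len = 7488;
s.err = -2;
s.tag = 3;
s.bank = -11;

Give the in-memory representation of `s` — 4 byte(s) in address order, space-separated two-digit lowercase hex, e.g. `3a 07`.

77 50 38 75

prio (5b) val=14 bits=0xe at bit 27: 0x70000000
len (13b) val=7488 bits=0x1d40 at bit 14: 0x77500000
err (4b) val=-2 bits=0xe at bit 10: 0x77503800
tag (5b) val=3 bits=0x3 at bit 5: 0x77503860
bank (5b) val=-11 bits=0x15 at bit 0: 0x77503875
word = 0x77503875 → big-endian bytes:
  [0]=0x77  [1]=0x50  [2]=0x38  [3]=0x75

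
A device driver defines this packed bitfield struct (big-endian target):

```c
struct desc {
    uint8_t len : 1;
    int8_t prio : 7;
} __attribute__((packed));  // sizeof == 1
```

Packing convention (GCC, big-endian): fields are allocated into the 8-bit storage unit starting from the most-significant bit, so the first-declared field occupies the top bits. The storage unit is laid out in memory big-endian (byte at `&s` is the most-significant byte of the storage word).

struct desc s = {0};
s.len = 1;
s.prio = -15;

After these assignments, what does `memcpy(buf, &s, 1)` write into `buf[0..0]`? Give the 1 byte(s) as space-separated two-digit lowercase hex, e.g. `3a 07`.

len (1b) val=1 bits=0x1 at bit 7: 0x80
prio (7b) val=-15 bits=0x71 at bit 0: 0xf1
word = 0xf1 → big-endian bytes:
  [0]=0xf1

f1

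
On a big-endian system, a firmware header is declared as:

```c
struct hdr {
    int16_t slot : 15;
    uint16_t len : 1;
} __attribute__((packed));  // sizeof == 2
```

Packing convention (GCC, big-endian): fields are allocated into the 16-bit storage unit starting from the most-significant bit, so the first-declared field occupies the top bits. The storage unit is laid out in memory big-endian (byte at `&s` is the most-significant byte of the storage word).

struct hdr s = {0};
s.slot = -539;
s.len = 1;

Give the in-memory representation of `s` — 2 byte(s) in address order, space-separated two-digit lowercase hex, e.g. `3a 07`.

fb cb

[1+:15] slot=-539 & 0x7fff = 0x7de5; word=0xfbca
[0+:1] len=1 & 0x1 = 0x1; word=0xfbcb
word = 0xfbcb → big-endian bytes:
  [0]=0xfb  [1]=0xcb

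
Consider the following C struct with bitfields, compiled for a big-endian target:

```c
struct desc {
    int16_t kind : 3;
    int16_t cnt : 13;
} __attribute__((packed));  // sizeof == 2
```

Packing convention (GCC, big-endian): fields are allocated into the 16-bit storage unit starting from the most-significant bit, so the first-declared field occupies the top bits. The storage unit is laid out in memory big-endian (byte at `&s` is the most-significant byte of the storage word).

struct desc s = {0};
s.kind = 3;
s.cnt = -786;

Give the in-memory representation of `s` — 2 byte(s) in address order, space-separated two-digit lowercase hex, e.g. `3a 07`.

kind:3 = 3 → 0x3 << 13 → word 0x6000
cnt:13 = -786 → 0x1cee << 0 → word 0x7cee
word = 0x7cee → big-endian bytes:
  [0]=0x7c  [1]=0xee

7c ee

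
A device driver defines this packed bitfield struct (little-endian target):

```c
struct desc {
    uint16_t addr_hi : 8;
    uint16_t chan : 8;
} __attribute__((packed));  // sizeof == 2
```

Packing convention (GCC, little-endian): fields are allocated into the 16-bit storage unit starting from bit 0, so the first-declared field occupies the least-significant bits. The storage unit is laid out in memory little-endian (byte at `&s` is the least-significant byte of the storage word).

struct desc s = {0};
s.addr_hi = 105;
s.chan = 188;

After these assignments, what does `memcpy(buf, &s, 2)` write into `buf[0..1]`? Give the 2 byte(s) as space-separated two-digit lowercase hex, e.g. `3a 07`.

addr_hi (8b) val=105 bits=0x69 at bit 0: 0x0069
chan (8b) val=188 bits=0xbc at bit 8: 0xbc69
word = 0xbc69 → little-endian bytes:
  [0]=0x69  [1]=0xbc

69 bc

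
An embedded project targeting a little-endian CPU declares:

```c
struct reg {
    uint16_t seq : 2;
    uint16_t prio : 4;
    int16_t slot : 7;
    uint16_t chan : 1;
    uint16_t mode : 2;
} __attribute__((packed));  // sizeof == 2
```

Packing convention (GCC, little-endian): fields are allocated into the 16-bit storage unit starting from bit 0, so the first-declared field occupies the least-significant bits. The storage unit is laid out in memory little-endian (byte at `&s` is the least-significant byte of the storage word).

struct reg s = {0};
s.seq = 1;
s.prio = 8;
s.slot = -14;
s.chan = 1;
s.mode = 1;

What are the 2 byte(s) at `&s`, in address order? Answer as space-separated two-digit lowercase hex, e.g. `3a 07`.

a1 7c

seq (2b) val=1 bits=0x1 at bit 0: 0x0001
prio (4b) val=8 bits=0x8 at bit 2: 0x0021
slot (7b) val=-14 bits=0x72 at bit 6: 0x1ca1
chan (1b) val=1 bits=0x1 at bit 13: 0x3ca1
mode (2b) val=1 bits=0x1 at bit 14: 0x7ca1
word = 0x7ca1 → little-endian bytes:
  [0]=0xa1  [1]=0x7c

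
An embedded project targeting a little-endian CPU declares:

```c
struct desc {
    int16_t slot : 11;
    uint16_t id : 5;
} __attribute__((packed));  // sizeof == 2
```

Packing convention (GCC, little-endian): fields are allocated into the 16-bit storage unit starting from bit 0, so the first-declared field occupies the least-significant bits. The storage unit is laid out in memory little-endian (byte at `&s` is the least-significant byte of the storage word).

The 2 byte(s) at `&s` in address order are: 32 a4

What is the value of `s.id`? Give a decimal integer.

[0]=0x32 [1]=0xa4 (little-endian) → word 0xa432
slot:11 @ bit 0 → (0xa432>>0)&0x7ff = 0x432
id:5 @ bit 11 → (0xa432>>11)&0x1f = 0x14  ←

20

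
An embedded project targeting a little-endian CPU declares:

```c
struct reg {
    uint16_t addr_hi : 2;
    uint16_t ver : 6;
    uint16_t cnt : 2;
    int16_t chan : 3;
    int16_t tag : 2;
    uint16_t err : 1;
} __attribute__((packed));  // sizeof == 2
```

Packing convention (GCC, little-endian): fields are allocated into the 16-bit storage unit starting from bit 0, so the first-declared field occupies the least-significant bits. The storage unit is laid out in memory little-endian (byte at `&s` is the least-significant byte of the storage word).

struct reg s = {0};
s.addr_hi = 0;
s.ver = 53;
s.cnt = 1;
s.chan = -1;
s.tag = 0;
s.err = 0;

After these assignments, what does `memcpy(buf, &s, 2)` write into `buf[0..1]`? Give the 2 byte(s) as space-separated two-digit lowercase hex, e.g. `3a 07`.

addr_hi:2 = 0 → 0x0 << 0 → word 0x0000
ver:6 = 53 → 0x35 << 2 → word 0x00d4
cnt:2 = 1 → 0x1 << 8 → word 0x01d4
chan:3 = -1 → 0x7 << 10 → word 0x1dd4
tag:2 = 0 → 0x0 << 13 → word 0x1dd4
err:1 = 0 → 0x0 << 15 → word 0x1dd4
word = 0x1dd4 → little-endian bytes:
  [0]=0xd4  [1]=0x1d

d4 1d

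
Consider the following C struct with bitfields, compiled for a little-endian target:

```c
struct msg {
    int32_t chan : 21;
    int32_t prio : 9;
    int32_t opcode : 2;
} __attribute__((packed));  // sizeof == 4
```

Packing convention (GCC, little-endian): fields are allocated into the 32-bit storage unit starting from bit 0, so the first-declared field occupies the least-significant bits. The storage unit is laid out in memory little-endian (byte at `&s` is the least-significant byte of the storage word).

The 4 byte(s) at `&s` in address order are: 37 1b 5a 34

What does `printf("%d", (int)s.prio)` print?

-94

[0]=0x37 [1]=0x1b [2]=0x5a [3]=0x34 (little-endian) → word 0x345a1b37
chan:21 @ bit 0 → (0x345a1b37>>0)&0x1fffff = 0x1a1b37
prio:9 @ bit 21 → (0x345a1b37>>21)&0x1ff = 0x1a2  ←
opcode:2 @ bit 30 → (0x345a1b37>>30)&0x3 = 0x0
prio signed 9b, MSB=1: 418 - 512 = -94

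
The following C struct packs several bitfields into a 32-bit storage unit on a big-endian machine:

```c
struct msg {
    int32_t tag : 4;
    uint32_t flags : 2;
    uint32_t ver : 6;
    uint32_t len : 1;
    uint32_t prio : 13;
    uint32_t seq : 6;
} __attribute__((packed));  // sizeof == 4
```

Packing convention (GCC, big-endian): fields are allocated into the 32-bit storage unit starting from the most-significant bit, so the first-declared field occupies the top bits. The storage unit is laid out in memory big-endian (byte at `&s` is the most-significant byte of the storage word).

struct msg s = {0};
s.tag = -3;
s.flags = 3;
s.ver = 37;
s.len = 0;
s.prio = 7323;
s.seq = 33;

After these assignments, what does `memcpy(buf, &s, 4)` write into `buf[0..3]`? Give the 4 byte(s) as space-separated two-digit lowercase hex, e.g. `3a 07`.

de 57 26 e1

tag (4b) val=-3 bits=0xd at bit 28: 0xd0000000
flags (2b) val=3 bits=0x3 at bit 26: 0xdc000000
ver (6b) val=37 bits=0x25 at bit 20: 0xde500000
len (1b) val=0 bits=0x0 at bit 19: 0xde500000
prio (13b) val=7323 bits=0x1c9b at bit 6: 0xde5726c0
seq (6b) val=33 bits=0x21 at bit 0: 0xde5726e1
word = 0xde5726e1 → big-endian bytes:
  [0]=0xde  [1]=0x57  [2]=0x26  [3]=0xe1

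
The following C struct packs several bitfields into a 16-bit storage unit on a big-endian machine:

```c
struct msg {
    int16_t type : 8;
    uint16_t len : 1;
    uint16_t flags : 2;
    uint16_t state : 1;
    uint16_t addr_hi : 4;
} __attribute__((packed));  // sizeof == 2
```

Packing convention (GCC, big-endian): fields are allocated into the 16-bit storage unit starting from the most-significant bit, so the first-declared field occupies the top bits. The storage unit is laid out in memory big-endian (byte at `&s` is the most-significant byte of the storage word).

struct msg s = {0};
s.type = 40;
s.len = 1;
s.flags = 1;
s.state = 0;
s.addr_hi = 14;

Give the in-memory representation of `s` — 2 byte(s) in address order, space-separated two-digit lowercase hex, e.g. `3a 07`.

type:8 = 40 → 0x28 << 8 → word 0x2800
len:1 = 1 → 0x1 << 7 → word 0x2880
flags:2 = 1 → 0x1 << 5 → word 0x28a0
state:1 = 0 → 0x0 << 4 → word 0x28a0
addr_hi:4 = 14 → 0xe << 0 → word 0x28ae
word = 0x28ae → big-endian bytes:
  [0]=0x28  [1]=0xae

28 ae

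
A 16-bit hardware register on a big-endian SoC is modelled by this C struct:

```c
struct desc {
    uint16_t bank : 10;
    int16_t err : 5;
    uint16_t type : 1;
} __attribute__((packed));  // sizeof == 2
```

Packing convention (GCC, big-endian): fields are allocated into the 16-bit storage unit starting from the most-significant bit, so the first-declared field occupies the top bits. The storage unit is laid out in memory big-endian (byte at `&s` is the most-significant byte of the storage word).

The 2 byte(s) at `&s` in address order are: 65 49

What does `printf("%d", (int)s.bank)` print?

405

[0]=0x65 [1]=0x49 (big-endian) → word 0x6549
bank [6+:10] = (word>>6) & 0x3ff = 405  ←
err [1+:5] = (word>>1) & 0x1f = 4
type [0+:1] = (word>>0) & 0x1 = 1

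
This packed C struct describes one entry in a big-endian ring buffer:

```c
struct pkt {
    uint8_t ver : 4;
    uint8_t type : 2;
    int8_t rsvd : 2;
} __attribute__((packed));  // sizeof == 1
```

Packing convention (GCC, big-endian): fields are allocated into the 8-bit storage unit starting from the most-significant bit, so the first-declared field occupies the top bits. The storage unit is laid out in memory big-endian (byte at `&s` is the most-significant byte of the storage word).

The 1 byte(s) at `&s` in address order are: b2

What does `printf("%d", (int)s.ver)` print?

11

[0]=0xb2 (big-endian) → word 0xb2
ver:4 @ bit 4 → (0xb2>>4)&0xf = 0xb  ←
type:2 @ bit 2 → (0xb2>>2)&0x3 = 0x0
rsvd:2 @ bit 0 → (0xb2>>0)&0x3 = 0x2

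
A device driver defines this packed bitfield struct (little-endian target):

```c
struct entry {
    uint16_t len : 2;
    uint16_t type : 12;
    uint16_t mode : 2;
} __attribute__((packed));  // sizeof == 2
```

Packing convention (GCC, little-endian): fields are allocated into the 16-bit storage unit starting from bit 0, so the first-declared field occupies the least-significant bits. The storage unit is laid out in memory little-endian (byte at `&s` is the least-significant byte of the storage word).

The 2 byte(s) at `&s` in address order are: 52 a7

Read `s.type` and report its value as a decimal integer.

[0]=0x52 [1]=0xa7 (little-endian) → word 0xa752
len [0+:2] = (word>>0) & 0x3 = 2
type [2+:12] = (word>>2) & 0xfff = 2516  ←
mode [14+:2] = (word>>14) & 0x3 = 2

2516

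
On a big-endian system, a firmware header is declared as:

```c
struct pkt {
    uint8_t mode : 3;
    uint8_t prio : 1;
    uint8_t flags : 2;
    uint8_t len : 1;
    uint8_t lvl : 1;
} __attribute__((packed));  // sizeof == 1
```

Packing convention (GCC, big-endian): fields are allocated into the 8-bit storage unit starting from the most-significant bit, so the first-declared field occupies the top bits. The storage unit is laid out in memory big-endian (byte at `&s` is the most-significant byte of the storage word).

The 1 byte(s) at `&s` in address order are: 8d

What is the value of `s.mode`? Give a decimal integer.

4

[0]=0x8d (big-endian) → word 0x8d
mode [5+:3] = (word>>5) & 0x7 = 4  ←
prio [4+:1] = (word>>4) & 0x1 = 0
flags [2+:2] = (word>>2) & 0x3 = 3
len [1+:1] = (word>>1) & 0x1 = 0
lvl [0+:1] = (word>>0) & 0x1 = 1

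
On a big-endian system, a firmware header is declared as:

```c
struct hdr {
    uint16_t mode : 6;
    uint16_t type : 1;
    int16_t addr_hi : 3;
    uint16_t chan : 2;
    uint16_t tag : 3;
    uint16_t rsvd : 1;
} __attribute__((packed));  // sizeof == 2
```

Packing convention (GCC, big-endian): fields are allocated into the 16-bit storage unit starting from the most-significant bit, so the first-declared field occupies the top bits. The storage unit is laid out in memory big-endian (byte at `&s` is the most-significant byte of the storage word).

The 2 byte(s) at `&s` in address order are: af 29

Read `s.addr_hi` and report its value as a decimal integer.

[0]=0xaf [1]=0x29 (big-endian) → word 0xaf29
mode [10+:6] = (word>>10) & 0x3f = 43
type [9+:1] = (word>>9) & 0x1 = 1
addr_hi [6+:3] = (word>>6) & 0x7 = 4  ←
chan [4+:2] = (word>>4) & 0x3 = 2
tag [1+:3] = (word>>1) & 0x7 = 4
rsvd [0+:1] = (word>>0) & 0x1 = 1
addr_hi signed 3b, MSB=1: 4 - 8 = -4

-4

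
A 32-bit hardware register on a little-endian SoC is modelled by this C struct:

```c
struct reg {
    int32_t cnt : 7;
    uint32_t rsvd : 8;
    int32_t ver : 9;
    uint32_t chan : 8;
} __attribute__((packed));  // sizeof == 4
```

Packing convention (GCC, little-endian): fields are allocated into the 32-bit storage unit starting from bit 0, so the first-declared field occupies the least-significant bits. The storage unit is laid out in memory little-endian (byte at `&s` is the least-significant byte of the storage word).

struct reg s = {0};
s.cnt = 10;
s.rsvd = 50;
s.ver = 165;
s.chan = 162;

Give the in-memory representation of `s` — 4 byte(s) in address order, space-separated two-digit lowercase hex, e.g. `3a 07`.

0a 99 52 a2

cnt:7 = 10 → 0xa << 0 → word 0x0000000a
rsvd:8 = 50 → 0x32 << 7 → word 0x0000190a
ver:9 = 165 → 0xa5 << 15 → word 0x0052990a
chan:8 = 162 → 0xa2 << 24 → word 0xa252990a
word = 0xa252990a → little-endian bytes:
  [0]=0x0a  [1]=0x99  [2]=0x52  [3]=0xa2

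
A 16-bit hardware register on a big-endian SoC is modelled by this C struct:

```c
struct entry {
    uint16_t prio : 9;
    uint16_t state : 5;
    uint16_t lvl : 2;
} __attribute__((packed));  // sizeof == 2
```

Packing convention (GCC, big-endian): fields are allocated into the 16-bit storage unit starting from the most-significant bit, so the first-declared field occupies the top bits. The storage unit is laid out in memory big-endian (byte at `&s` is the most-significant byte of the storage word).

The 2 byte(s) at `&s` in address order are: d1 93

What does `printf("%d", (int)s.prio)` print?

419

[0]=0xd1 [1]=0x93 (big-endian) → word 0xd193
prio:9 @ bit 7 → (0xd193>>7)&0x1ff = 0x1a3  ←
state:5 @ bit 2 → (0xd193>>2)&0x1f = 0x4
lvl:2 @ bit 0 → (0xd193>>0)&0x3 = 0x3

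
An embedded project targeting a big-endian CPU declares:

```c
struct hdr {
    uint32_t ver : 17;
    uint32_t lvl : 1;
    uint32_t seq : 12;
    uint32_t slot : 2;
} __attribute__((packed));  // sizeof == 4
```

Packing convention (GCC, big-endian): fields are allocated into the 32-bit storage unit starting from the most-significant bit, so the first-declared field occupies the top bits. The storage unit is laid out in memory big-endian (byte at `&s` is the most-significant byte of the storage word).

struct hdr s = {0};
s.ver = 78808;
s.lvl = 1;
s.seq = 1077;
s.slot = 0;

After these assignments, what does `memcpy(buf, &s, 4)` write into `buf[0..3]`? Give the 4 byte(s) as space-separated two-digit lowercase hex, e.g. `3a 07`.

ver:17 = 78808 → 0x133d8 << 15 → word 0x99ec0000
lvl:1 = 1 → 0x1 << 14 → word 0x99ec4000
seq:12 = 1077 → 0x435 << 2 → word 0x99ec50d4
slot:2 = 0 → 0x0 << 0 → word 0x99ec50d4
word = 0x99ec50d4 → big-endian bytes:
  [0]=0x99  [1]=0xec  [2]=0x50  [3]=0xd4

99 ec 50 d4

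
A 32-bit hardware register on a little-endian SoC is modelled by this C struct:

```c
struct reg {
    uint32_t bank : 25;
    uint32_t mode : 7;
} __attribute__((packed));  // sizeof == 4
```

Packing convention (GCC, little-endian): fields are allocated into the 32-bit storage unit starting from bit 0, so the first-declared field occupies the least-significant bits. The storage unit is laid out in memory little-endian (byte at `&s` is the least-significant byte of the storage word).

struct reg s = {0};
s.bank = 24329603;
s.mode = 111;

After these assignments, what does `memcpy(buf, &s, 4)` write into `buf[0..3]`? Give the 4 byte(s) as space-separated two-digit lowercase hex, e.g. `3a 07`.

[0+:25] bank=24329603 & 0x1ffffff = 0x1733d83; word=0x01733d83
[25+:7] mode=111 & 0x7f = 0x6f; word=0xdf733d83
word = 0xdf733d83 → little-endian bytes:
  [0]=0x83  [1]=0x3d  [2]=0x73  [3]=0xdf

83 3d 73 df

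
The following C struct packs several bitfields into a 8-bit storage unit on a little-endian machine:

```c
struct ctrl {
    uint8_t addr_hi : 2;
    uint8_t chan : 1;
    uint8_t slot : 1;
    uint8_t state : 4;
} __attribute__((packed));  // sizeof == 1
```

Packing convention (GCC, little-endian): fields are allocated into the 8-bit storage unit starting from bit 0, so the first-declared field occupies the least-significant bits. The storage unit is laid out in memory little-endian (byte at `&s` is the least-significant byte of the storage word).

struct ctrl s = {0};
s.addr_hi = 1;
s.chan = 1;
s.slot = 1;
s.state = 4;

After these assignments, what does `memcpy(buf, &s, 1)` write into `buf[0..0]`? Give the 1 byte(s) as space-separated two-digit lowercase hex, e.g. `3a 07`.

[0+:2] addr_hi=1 & 0x3 = 0x1; word=0x01
[2+:1] chan=1 & 0x1 = 0x1; word=0x05
[3+:1] slot=1 & 0x1 = 0x1; word=0x0d
[4+:4] state=4 & 0xf = 0x4; word=0x4d
word = 0x4d → little-endian bytes:
  [0]=0x4d

4d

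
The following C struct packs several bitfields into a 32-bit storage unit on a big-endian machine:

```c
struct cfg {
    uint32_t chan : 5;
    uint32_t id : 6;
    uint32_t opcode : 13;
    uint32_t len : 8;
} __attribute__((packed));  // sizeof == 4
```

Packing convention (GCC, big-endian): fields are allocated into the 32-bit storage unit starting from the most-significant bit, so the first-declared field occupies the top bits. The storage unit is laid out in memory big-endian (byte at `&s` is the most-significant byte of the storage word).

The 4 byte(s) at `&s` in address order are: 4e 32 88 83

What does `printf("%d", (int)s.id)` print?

49

[0]=0x4e [1]=0x32 [2]=0x88 [3]=0x83 (big-endian) → word 0x4e328883
chan [27+:5] = (word>>27) & 0x1f = 9
id [21+:6] = (word>>21) & 0x3f = 49  ←
opcode [8+:13] = (word>>8) & 0x1fff = 4744
len [0+:8] = (word>>0) & 0xff = 131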